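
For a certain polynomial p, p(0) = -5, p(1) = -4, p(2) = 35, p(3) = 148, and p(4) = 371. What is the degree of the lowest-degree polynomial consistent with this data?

Forward differences of the values at u = 0, 1, 2, 3, 4:
  p  : -5  -4  35  148  371
  Δ  : 1  39  113  223
  Δ^2: 38  74  110
  Δ^3: 36  36
  Δ^4: 0
The third differences are constant (36) and nonzero, while all higher differences vanish, so the minimal degree is 3.

3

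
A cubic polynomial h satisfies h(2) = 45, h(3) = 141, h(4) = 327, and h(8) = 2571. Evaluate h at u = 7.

1725

Using the Lagrange interpolation formula with nodes 2, 3, 4, 8:
  L_0(u) = (u - 3)(u - 4)(u - 8) / -12
  L_1(u) = (u - 2)(u - 4)(u - 8) / 5
  L_2(u) = (u - 2)(u - 3)(u - 8) / -8
  L_3(u) = (u - 2)(u - 3)(u - 4) / 120
Then h(u) = 45·L_0(u) + 141·L_1(u) + 327·L_2(u) + 2571·L_3(u).
Expanding and collecting terms gives h(u) = 5u^3 + u + 3.
Evaluating at u = 7: h(7) = 1725.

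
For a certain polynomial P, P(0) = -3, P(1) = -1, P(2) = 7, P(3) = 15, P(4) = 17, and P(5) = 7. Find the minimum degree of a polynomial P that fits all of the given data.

Forward differences of the values at t = 0, 1, 2, 3, 4, 5:
  P  : -3  -1  7  15  17  7
  Δ  : 2  8  8  2  -10
  Δ^2: 6  0  -6  -12
  Δ^3: -6  -6  -6
  Δ^4: 0  0
  Δ^5: 0
The third differences are constant (-6) and nonzero, while all higher differences vanish, so the minimal degree is 3.

3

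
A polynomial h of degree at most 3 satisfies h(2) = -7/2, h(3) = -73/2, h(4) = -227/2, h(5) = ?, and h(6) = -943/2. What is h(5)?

-505/2

On equispaced nodes a degree-3 polynomial has vanishing fourth forward difference, so
  h(2) - 4·h(3) + 6·h(4) - 4·h(5) + h(6) = 0.
Substituting the known values and solving for h(5):
  -4·h(5) = 1010
  h(5) = -505/2.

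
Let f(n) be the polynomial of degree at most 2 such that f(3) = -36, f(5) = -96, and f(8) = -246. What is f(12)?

Using the Lagrange interpolation formula with nodes 3, 5, 8:
  L_0(n) = (n - 5)(n - 8) / 10
  L_1(n) = (n - 3)(n - 8) / -6
  L_2(n) = (n - 3)(n - 5) / 15
Then f(n) = -36·L_0(n) - 96·L_1(n) - 246·L_2(n).
Expanding and collecting terms gives f(n) = -4n^2 + 2n - 6.
Evaluating at n = 12: f(12) = -558.

-558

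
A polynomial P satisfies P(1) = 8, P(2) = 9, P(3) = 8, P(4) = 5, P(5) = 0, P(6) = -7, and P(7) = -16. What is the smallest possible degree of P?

2

Forward differences of the values at t = 1, 2, 3, 4, 5, 6, 7:
  P  : 8  9  8  5  0  -7  -16
  Δ  : 1  -1  -3  -5  -7  -9
  Δ^2: -2  -2  -2  -2  -2
  Δ^3: 0  0  0  0
  Δ^4: 0  0  0
  Δ^5: 0  0
  Δ^6: 0
The second differences are constant (-2) and nonzero, while all higher differences vanish, so the minimal degree is 2.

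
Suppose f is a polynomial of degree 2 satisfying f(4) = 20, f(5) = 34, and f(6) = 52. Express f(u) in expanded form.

Using the Lagrange interpolation formula with nodes 4, 5, 6:
  L_0(u) = (u - 5)(u - 6) / 2
  L_1(u) = (u - 4)(u - 6) / -1
  L_2(u) = (u - 4)(u - 5) / 2
Then f(u) = 20·L_0(u) + 34·L_1(u) + 52·L_2(u).
Expanding and collecting terms gives f(u) = 2u² - 4u + 4.
Check: f(5) = 34. ✓

f(u) = 2u^2 - 4u + 4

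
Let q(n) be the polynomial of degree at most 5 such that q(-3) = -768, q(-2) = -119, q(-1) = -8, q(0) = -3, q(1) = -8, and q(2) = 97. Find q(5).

10192

Forward differences of the values at n = -3, -2, -1, 0, 1, 2:
  q  : -768  -119  -8  -3  -8  97
  Δ  : 649  111  5  -5  105
  Δ^2: -538  -106  -10  110
  Δ^3: 432  96  120
  Δ^4: -336  24
  Δ^5: 360
The fifth differences are constant, confirming degree 5.
Interpolating (Newton forward form) and evaluating at n = 5 gives q(5) = 10192.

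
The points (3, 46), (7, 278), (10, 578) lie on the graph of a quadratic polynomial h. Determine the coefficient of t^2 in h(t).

Write h(t) = at^2 + bt + c. Substituting each data point gives a linear system:
  9a + 3b + c = 46
  49a + 7b + c = 278
  100a + 10b + c = 578
Solving the system yields a = 6, b = -2, c = -2.
So h(t) = 6t^2 - 2t - 2.
The leading coefficient is 6.

6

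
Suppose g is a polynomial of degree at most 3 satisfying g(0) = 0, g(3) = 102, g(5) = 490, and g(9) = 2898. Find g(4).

248

Using the Lagrange interpolation formula with nodes 0, 3, 5, 9:
  L_0(n) = (n - 3)(n - 5)(n - 9) / -135
  L_1(n) = n(n - 5)(n - 9) / 36
  L_2(n) = n(n - 3)(n - 9) / -40
  L_3(n) = n(n - 3)(n - 5) / 216
Then g(n) = 0·L_0(n) + 102·L_1(n) + 490·L_2(n) + 2898·L_3(n).
Expanding and collecting terms gives g(n) = 4n^3 - 2n.
Evaluating at n = 4: g(4) = 248.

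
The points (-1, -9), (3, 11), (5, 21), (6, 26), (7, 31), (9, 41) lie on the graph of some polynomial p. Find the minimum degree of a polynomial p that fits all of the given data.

1

Divided differences on the nodes -1, 3, 5, 6, 7, 9:
  order 0: -9  11  21  26  31  41
  order 1: 5  5  5  5  5
  order 2: 0  0  0  0
  order 3: 0  0  0
  order 4: 0  0
  order 5: 0
The order-1 divided differences are all 5 (nonzero) and every higher order vanishes, so the data lies on a polynomial of degree exactly 1.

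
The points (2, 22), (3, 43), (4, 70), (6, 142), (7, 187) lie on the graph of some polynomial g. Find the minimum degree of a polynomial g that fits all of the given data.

2

Divided differences on the nodes 2, 3, 4, 6, 7:
  order 0: 22  43  70  142  187
  order 1: 21  27  36  45
  order 2: 3  3  3
  order 3: 0  0
  order 4: 0
The order-2 divided differences are all 3 (nonzero) and every higher order vanishes, so the data lies on a polynomial of degree exactly 2.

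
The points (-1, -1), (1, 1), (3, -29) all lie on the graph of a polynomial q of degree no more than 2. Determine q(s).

q(s) = -4s^2 + s + 4

Using the Lagrange interpolation formula with nodes -1, 1, 3:
  L_0(s) = (s - 1)(s - 3) / 8
  L_1(s) = (s + 1)(s - 3) / -4
  L_2(s) = (s + 1)(s - 1) / 8
Then q(s) = -1·L_0(s) + 1·L_1(s) - 29·L_2(s).
Expanding and collecting terms gives q(s) = -4s² + s + 4.
Check: q(3) = -29. ✓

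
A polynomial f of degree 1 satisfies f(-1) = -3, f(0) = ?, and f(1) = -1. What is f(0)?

The 2 known points determine the degree-1 polynomial uniquely.
Write f(t) = at + b. Substituting each data point gives a linear system:
  -a + b = -3
  a + b = -1
Solving the system yields a = 1, b = -2.
So f(t) = t - 2.
Then f(0) = -2.

-2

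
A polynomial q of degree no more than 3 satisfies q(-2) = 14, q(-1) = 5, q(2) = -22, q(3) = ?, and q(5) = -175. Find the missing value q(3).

-51

The 4 known points determine the degree-3 polynomial uniquely.
Write q(u) = au^3 + bu^2 + cu + d. Substituting each data point gives a linear system:
  -8a + 4b - 2c + d = 14
  -a + b - c + d = 5
  8a + 4b + 2c + d = -22
  125a + 25b + 5c + d = -175
Solving the system yields a = -1, b = -1, c = -5, d = 0.
So q(u) = -u³ - u² - 5u.
Then q(3) = -51.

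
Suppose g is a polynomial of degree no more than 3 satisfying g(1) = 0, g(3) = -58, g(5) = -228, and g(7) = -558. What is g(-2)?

Write g(s) = as^3 + bs^2 + cs + d. Substituting each data point gives a linear system:
  a + b + c + d = 0
  27a + 9b + 3c + d = -58
  125a + 25b + 5c + d = -228
  343a + 49b + 7c + d = -558
Solving the system yields a = -1, b = -5, c = 4, d = 2.
So g(s) = -s³ - 5s² + 4s + 2.
Then g(-2) = -18.

-18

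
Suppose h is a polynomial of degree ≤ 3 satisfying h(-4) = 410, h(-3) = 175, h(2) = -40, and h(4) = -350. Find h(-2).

Using the Lagrange interpolation formula with nodes -4, -3, 2, 4:
  L_0(x) = (x + 3)(x - 2)(x - 4) / -48
  L_1(x) = (x + 4)(x - 2)(x - 4) / 35
  L_2(x) = (x + 4)(x + 3)(x - 4) / -60
  L_3(x) = (x + 4)(x + 3)(x - 2) / 112
Then h(x) = 410·L_0(x) + 175·L_1(x) - 40·L_2(x) - 350·L_3(x).
Expanding and collecting terms gives h(x) = -6x^3 + 2x^2 + x - 2.
Evaluating at x = -2: h(-2) = 52.

52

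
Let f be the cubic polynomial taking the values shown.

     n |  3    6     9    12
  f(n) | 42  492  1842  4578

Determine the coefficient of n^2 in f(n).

-4

Write f(n) = an^3 + bn^2 + cn + d. Substituting each data point gives a linear system:
  27a + 9b + 3c + d = 42
  216a + 36b + 6c + d = 492
  729a + 81b + 9c + d = 1842
  1728a + 144b + 12c + d = 4578
Solving the system yields a = 3, b = -4, c = -3, d = 6.
So f(n) = 3n^3 - 4n^2 - 3n + 6.
The coefficient of n^2 is -4.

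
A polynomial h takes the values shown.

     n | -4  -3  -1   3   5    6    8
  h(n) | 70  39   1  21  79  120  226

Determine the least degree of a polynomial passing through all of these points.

2

Divided differences on the nodes -4, -3, -1, 3, 5, 6, 8:
  order 0: 70  39  1  21  79  120  226
  order 1: -31  -19  5  29  41  53
  order 2: 4  4  4  4  4
  order 3: 0  0  0  0
  order 4: 0  0  0
  order 5: 0  0
  order 6: 0
The order-2 divided differences are all 4 (nonzero) and every higher order vanishes, so the data lies on a polynomial of degree exactly 2.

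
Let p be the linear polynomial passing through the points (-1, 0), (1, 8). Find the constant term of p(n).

4

Write p(n) = an + b. Substituting each data point gives a linear system:
  -a + b = 0
  a + b = 8
Solving the system yields a = 4, b = 4.
So p(n) = 4n + 4.
The constant term is 4.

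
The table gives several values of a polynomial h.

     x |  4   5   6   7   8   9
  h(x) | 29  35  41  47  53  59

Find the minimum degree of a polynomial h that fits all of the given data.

Forward differences of the values at x = 4, 5, 6, 7, 8, 9:
  h  : 29  35  41  47  53  59
  Δ  : 6  6  6  6  6
  Δ^2: 0  0  0  0
  Δ^3: 0  0  0
  Δ^4: 0  0
  Δ^5: 0
The first differences are constant (6) and nonzero, while all higher differences vanish, so the minimal degree is 1.

1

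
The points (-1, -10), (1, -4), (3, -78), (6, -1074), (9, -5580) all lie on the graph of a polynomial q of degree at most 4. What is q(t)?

q(t) = -t^4 + 2t^3 - 6t^2 + t

Write q(t) = at^4 + bt^3 + ct^2 + dt + e. Substituting each data point gives a linear system:
  a - b + c - d + e = -10
  a + b + c + d + e = -4
  81a + 27b + 9c + 3d + e = -78
  1296a + 216b + 36c + 6d + e = -1074
  6561a + 729b + 81c + 9d + e = -5580
Solving the system yields a = -1, b = 2, c = -6, d = 1, e = 0.
So q(t) = -t^4 + 2t^3 - 6t^2 + t.
Check: q(-1) = -10. ✓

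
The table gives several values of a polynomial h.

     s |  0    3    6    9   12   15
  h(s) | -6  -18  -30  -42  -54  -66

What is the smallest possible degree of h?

Forward differences of the values at s = 0, 3, 6, 9, 12, 15:
  h  : -6  -18  -30  -42  -54  -66
  Δ  : -12  -12  -12  -12  -12
  Δ^2: 0  0  0  0
  Δ^3: 0  0  0
  Δ^4: 0  0
  Δ^5: 0
The first differences are constant (-12) and nonzero, while all higher differences vanish, so the minimal degree is 1.

1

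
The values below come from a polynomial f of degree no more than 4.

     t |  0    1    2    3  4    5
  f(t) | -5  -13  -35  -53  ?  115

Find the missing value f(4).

-25

The 5 known points determine the degree-4 polynomial uniquely.
Write f(t) = at^4 + bt^3 + ct^2 + dt + e. Substituting each data point gives a linear system:
  e = -5
  a + b + c + d + e = -13
  16a + 8b + 4c + 2d + e = -35
  81a + 27b + 9c + 3d + e = -53
  625a + 125b + 25c + 5d + e = 115
Solving the system yields a = 1, b = -3, c = -5, d = -1, e = -5.
So f(t) = t⁴ - 3t³ - 5t² - t - 5.
Then f(4) = -25.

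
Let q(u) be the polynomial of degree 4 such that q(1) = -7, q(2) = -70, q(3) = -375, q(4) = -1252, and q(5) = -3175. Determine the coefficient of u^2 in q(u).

Write q(u) = au^4 + bu^3 + cu^2 + du + e. Substituting each data point gives a linear system:
  a + b + c + d + e = -7
  16a + 8b + 4c + 2d + e = -70
  81a + 27b + 9c + 3d + e = -375
  256a + 64b + 16c + 4d + e = -1252
  625a + 125b + 25c + 5d + e = -3175
Solving the system yields a = -6, b = 5, c = -1, d = -5, e = 0.
So q(u) = -6u^4 + 5u^3 - u^2 - 5u.
The coefficient of u^2 is -1.

-1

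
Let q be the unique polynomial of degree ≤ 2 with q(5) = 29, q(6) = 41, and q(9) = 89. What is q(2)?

Using the Lagrange interpolation formula with nodes 5, 6, 9:
  L_0(s) = (s - 6)(s - 9) / 4
  L_1(s) = (s - 5)(s - 9) / -3
  L_2(s) = (s - 5)(s - 6) / 12
Then q(s) = 29·L_0(s) + 41·L_1(s) + 89·L_2(s).
Expanding and collecting terms gives q(s) = s^2 + s - 1.
Evaluating at s = 2: q(2) = 5.

5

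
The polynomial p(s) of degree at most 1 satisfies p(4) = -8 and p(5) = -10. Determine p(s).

Write p(s) = as + b. Substituting each data point gives a linear system:
  4a + b = -8
  5a + b = -10
Solving the system yields a = -2, b = 0.
So p(s) = -2s.
Check: p(4) = -8. ✓

p(s) = -2s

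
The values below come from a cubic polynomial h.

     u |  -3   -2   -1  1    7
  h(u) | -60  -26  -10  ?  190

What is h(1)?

The 4 known points determine the degree-3 polynomial uniquely.
Write h(u) = au^3 + bu^2 + cu + d. Substituting each data point gives a linear system:
  -27a + 9b - 3c + d = -60
  -8a + 4b - 2c + d = -26
  -a + b - c + d = -10
  343a + 49b + 7c + d = 190
Solving the system yields a = 1, b = -3, c = 0, d = -6.
So h(u) = u³ - 3u² - 6.
Then h(1) = -8.

-8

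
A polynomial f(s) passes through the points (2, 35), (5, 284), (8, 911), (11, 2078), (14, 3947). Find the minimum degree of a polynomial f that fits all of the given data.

3

Forward differences of the values at s = 2, 5, 8, 11, 14:
  f  : 35  284  911  2078  3947
  Δ  : 249  627  1167  1869
  Δ^2: 378  540  702
  Δ^3: 162  162
  Δ^4: 0
The third differences are constant (162) and nonzero, while all higher differences vanish, so the minimal degree is 3.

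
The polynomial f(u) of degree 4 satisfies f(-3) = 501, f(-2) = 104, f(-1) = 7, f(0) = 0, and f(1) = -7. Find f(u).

f(u) = 5u^4 - 5u^3 - 5u^2 - 2u

Write f(u) = au^4 + bu^3 + cu^2 + du + e. Substituting each data point gives a linear system:
  81a - 27b + 9c - 3d + e = 501
  16a - 8b + 4c - 2d + e = 104
  a - b + c - d + e = 7
  e = 0
  a + b + c + d + e = -7
Solving the system yields a = 5, b = -5, c = -5, d = -2, e = 0.
So f(u) = 5u^4 - 5u^3 - 5u^2 - 2u.
Check: f(-3) = 501. ✓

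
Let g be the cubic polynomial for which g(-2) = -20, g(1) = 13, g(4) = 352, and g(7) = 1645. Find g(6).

1068

Using the Lagrange interpolation formula with nodes -2, 1, 4, 7:
  L_0(x) = (x - 1)(x - 4)(x - 7) / -162
  L_1(x) = (x + 2)(x - 4)(x - 7) / 54
  L_2(x) = (x + 2)(x - 1)(x - 7) / -54
  L_3(x) = (x + 2)(x - 1)(x - 4) / 162
Then g(x) = -20·L_0(x) + 13·L_1(x) + 352·L_2(x) + 1645·L_3(x).
Expanding and collecting terms gives g(x) = 4x^3 + 5x^2 + 4x.
Evaluating at x = 6: g(6) = 1068.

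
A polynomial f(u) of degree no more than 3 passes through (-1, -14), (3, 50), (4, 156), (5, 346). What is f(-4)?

Write f(u) = au^3 + bu^2 + cu + d. Substituting each data point gives a linear system:
  -a + b - c + d = -14
  27a + 9b + 3c + d = 50
  64a + 16b + 4c + d = 156
  125a + 25b + 5c + d = 346
Solving the system yields a = 4, b = -6, c = 0, d = -4.
So f(u) = 4u^3 - 6u^2 - 4.
Then f(-4) = -356.

-356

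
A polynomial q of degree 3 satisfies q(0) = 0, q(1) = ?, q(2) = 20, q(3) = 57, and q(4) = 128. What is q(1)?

The 4 known points determine the degree-3 polynomial uniquely.
Write q(s) = as^3 + bs^2 + cs + d. Substituting each data point gives a linear system:
  d = 0
  8a + 4b + 2c + d = 20
  27a + 9b + 3c + d = 57
  64a + 16b + 4c + d = 128
Solving the system yields a = 2, b = -1, c = 4, d = 0.
So q(s) = 2s³ - s² + 4s.
Then q(1) = 5.

5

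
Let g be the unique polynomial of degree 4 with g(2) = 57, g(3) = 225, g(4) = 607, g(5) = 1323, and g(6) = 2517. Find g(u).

g(u) = u^4 + 6u^3 - 2u^2 - u + 3

Write g(u) = au^4 + bu^3 + cu^2 + du + e. Substituting each data point gives a linear system:
  16a + 8b + 4c + 2d + e = 57
  81a + 27b + 9c + 3d + e = 225
  256a + 64b + 16c + 4d + e = 607
  625a + 125b + 25c + 5d + e = 1323
  1296a + 216b + 36c + 6d + e = 2517
Solving the system yields a = 1, b = 6, c = -2, d = -1, e = 3.
So g(u) = u^4 + 6u^3 - 2u^2 - u + 3.
Check: g(6) = 2517. ✓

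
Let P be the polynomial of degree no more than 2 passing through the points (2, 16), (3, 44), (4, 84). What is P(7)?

Using the Lagrange interpolation formula with nodes 2, 3, 4:
  L_0(s) = (s - 3)(s - 4) / 2
  L_1(s) = (s - 2)(s - 4) / -1
  L_2(s) = (s - 2)(s - 3) / 2
Then P(s) = 16·L_0(s) + 44·L_1(s) + 84·L_2(s).
Expanding and collecting terms gives P(s) = 6s^2 - 2s - 4.
Evaluating at s = 7: P(7) = 276.

276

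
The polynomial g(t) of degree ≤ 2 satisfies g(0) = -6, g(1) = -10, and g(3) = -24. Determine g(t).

Using the Lagrange interpolation formula with nodes 0, 1, 3:
  L_0(t) = (t - 1)(t - 3) / 3
  L_1(t) = t(t - 3) / -2
  L_2(t) = t(t - 1) / 6
Then g(t) = -6·L_0(t) - 10·L_1(t) - 24·L_2(t).
Expanding and collecting terms gives g(t) = -t² - 3t - 6.
Check: g(1) = -10. ✓

g(t) = -t^2 - 3t - 6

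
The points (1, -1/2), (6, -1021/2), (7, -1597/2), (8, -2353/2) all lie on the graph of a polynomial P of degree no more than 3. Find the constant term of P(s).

Write P(s) = as^3 + bs^2 + cs + d. Substituting each data point gives a linear system:
  a + b + c + d = -1/2
  216a + 36b + 6c + d = -1021/2
  343a + 49b + 7c + d = -1597/2
  512a + 64b + 8c + d = -2353/2
Solving the system yields a = -2, b = -3, c = 5, d = -1/2.
So P(s) = -2s³ - 3s² + 5s - 1/2.
The constant term is -1/2.

-1/2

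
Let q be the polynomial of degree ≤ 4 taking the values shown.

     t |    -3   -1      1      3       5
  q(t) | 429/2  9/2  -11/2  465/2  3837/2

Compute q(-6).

Using the Lagrange interpolation formula with nodes -3, -1, 1, 3, 5:
  L_0(t) = (t + 1)(t - 1)(t - 3)(t - 5) / 384
  L_1(t) = (t + 3)(t - 1)(t - 3)(t - 5) / -96
  L_2(t) = (t + 3)(t + 1)(t - 3)(t - 5) / 64
  L_3(t) = (t + 3)(t + 1)(t - 1)(t - 5) / -96
  L_4(t) = (t + 3)(t + 1)(t - 1)(t - 3) / 384
Then q(t) = 429/2·L_0(t) + 9/2·L_1(t) - 11/2·L_2(t) + 465/2·L_3(t) + 3837/2·L_4(t).
Expanding and collecting terms gives q(t) = 3t^4 + t^3 - 2t^2 - 6t - 3/2.
Evaluating at t = -6: q(-6) = 7269/2.

7269/2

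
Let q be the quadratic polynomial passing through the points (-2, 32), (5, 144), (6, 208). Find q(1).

Using the Lagrange interpolation formula with nodes -2, 5, 6:
  L_0(u) = (u - 5)(u - 6) / 56
  L_1(u) = (u + 2)(u - 6) / -7
  L_2(u) = (u + 2)(u - 5) / 8
Then q(u) = 32·L_0(u) + 144·L_1(u) + 208·L_2(u).
Expanding and collecting terms gives q(u) = 6u² - 2u + 4.
Evaluating at u = 1: q(1) = 8.

8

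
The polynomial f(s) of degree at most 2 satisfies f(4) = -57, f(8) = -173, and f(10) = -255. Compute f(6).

Using the Lagrange interpolation formula with nodes 4, 8, 10:
  L_0(s) = (s - 8)(s - 10) / 24
  L_1(s) = (s - 4)(s - 10) / -8
  L_2(s) = (s - 4)(s - 8) / 12
Then f(s) = -57·L_0(s) - 173·L_1(s) - 255·L_2(s).
Expanding and collecting terms gives f(s) = -2s² - 5s - 5.
Evaluating at s = 6: f(6) = -107.

-107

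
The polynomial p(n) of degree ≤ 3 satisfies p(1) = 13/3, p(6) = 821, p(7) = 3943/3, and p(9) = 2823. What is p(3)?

Using the Lagrange interpolation formula with nodes 1, 6, 7, 9:
  L_0(n) = (n - 6)(n - 7)(n - 9) / -240
  L_1(n) = (n - 1)(n - 7)(n - 9) / 15
  L_2(n) = (n - 1)(n - 6)(n - 9) / -12
  L_3(n) = (n - 1)(n - 6)(n - 7) / 48
Then p(n) = 13/3·L_0(n) + 821·L_1(n) + 3943/3·L_2(n) + 2823·L_3(n).
Expanding and collecting terms gives p(n) = 4n³ - n² - (5/3)n + 3.
Evaluating at n = 3: p(3) = 97.

97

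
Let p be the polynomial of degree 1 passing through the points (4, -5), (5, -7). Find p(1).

Write p(n) = an + b. Substituting each data point gives a linear system:
  4a + b = -5
  5a + b = -7
Solving the system yields a = -2, b = 3.
So p(n) = -2n + 3.
Then p(1) = 1.

1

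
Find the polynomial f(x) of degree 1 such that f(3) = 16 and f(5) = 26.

f(x) = 5x + 1

Write f(x) = ax + b. Substituting each data point gives a linear system:
  3a + b = 16
  5a + b = 26
Solving the system yields a = 5, b = 1.
So f(x) = 5x + 1.
Check: f(5) = 26. ✓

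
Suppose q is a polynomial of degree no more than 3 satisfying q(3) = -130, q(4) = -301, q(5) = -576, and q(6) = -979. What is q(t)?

q(t) = -4t^3 - 4t^2 + 5t - 1

Write q(t) = at^3 + bt^2 + ct + d. Substituting each data point gives a linear system:
  27a + 9b + 3c + d = -130
  64a + 16b + 4c + d = -301
  125a + 25b + 5c + d = -576
  216a + 36b + 6c + d = -979
Solving the system yields a = -4, b = -4, c = 5, d = -1.
So q(t) = -4t³ - 4t² + 5t - 1.
Check: q(3) = -130. ✓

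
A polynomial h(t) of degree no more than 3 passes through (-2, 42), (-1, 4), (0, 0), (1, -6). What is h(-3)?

Write h(t) = at^3 + bt^2 + ct + d. Substituting each data point gives a linear system:
  -8a + 4b - 2c + d = 42
  -a + b - c + d = 4
  d = 0
  a + b + c + d = -6
Solving the system yields a = -6, b = -1, c = 1, d = 0.
So h(t) = -6t^3 - t^2 + t.
Then h(-3) = 150.

150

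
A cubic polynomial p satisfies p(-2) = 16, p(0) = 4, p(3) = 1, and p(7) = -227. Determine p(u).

Using the Lagrange interpolation formula with nodes -2, 0, 3, 7:
  L_0(u) = u(u - 3)(u - 7) / -90
  L_1(u) = (u + 2)(u - 3)(u - 7) / 42
  L_2(u) = (u + 2)u(u - 7) / -60
  L_3(u) = (u + 2)u(u - 3) / 252
Then p(u) = 16·L_0(u) + 4·L_1(u) + 1·L_2(u) - 227·L_3(u).
Expanding and collecting terms gives p(u) = -u^3 + 2u^2 + 2u + 4.
Check: p(-2) = 16. ✓

p(u) = -u^3 + 2u^2 + 2u + 4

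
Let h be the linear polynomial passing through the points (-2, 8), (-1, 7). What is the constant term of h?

6

Write h(u) = au + b. Substituting each data point gives a linear system:
  -2a + b = 8
  -a + b = 7
Solving the system yields a = -1, b = 6.
So h(u) = -u + 6.
The constant term is 6.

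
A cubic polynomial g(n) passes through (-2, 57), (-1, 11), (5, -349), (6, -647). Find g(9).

-2429

Using the Lagrange interpolation formula with nodes -2, -1, 5, 6:
  L_0(n) = (n + 1)(n - 5)(n - 6) / -56
  L_1(n) = (n + 2)(n - 5)(n - 6) / 42
  L_2(n) = (n + 2)(n + 1)(n - 6) / -42
  L_3(n) = (n + 2)(n + 1)(n - 5) / 56
Then g(n) = 57·L_0(n) + 11·L_1(n) - 349·L_2(n) - 647·L_3(n).
Expanding and collecting terms gives g(n) = -4n^3 + 6n^2 + 1.
Evaluating at n = 9: g(9) = -2429.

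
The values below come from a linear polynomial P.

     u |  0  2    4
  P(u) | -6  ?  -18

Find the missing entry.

-12

The 2 known points determine the degree-1 polynomial uniquely.
Write P(u) = au + b. Substituting each data point gives a linear system:
  b = -6
  4a + b = -18
Solving the system yields a = -3, b = -6.
So P(u) = -3u - 6.
Then P(2) = -12.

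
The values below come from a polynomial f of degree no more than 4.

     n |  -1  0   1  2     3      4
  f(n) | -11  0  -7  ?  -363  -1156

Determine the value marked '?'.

-74

The 5 known points determine the degree-4 polynomial uniquely.
Write f(n) = an^4 + bn^3 + cn^2 + dn + e. Substituting each data point gives a linear system:
  a - b + c - d + e = -11
  e = 0
  a + b + c + d + e = -7
  81a + 27b + 9c + 3d + e = -363
  256a + 64b + 16c + 4d + e = -1156
Solving the system yields a = -5, b = 3, c = -4, d = -1, e = 0.
So f(n) = -5n⁴ + 3n³ - 4n² - n.
Then f(2) = -74.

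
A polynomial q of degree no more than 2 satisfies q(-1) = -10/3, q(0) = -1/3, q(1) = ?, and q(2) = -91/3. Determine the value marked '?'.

The 3 known points determine the degree-2 polynomial uniquely.
Write q(u) = au^2 + bu + c. Substituting each data point gives a linear system:
  a - b + c = -10/3
  c = -1/3
  4a + 2b + c = -91/3
Solving the system yields a = -6, b = -3, c = -1/3.
So q(u) = -6u^2 - 3u - 1/3.
Then q(1) = -28/3.

-28/3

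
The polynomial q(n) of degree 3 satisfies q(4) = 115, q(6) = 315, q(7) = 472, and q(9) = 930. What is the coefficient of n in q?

Write q(n) = an^3 + bn^2 + cn + d. Substituting each data point gives a linear system:
  64a + 16b + 4c + d = 115
  216a + 36b + 6c + d = 315
  343a + 49b + 7c + d = 472
  729a + 81b + 9c + d = 930
Solving the system yields a = 1, b = 2, c = 4, d = 3.
So q(n) = n^3 + 2n^2 + 4n + 3.
The coefficient of n is 4.

4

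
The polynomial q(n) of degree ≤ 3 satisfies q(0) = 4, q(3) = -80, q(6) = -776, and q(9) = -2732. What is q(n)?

q(n) = -4n^3 + 2n^2 + 2n + 4

Write q(n) = an^3 + bn^2 + cn + d. Substituting each data point gives a linear system:
  d = 4
  27a + 9b + 3c + d = -80
  216a + 36b + 6c + d = -776
  729a + 81b + 9c + d = -2732
Solving the system yields a = -4, b = 2, c = 2, d = 4.
So q(n) = -4n^3 + 2n^2 + 2n + 4.
Check: q(0) = 4. ✓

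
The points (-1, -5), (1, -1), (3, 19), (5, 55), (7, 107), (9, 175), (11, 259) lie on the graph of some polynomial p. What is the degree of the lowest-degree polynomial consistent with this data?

2

Forward differences of the values at s = -1, 1, 3, 5, 7, 9, 11:
  p  : -5  -1  19  55  107  175  259
  Δ  : 4  20  36  52  68  84
  Δ^2: 16  16  16  16  16
  Δ^3: 0  0  0  0
  Δ^4: 0  0  0
  Δ^5: 0  0
  Δ^6: 0
The second differences are constant (16) and nonzero, while all higher differences vanish, so the minimal degree is 2.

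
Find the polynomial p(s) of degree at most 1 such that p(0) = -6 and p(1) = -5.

p(s) = s - 6

Using the Lagrange interpolation formula with nodes 0, 1:
  L_0(s) = (s - 1) / -1
  L_1(s) = s / 1
Then p(s) = -6·L_0(s) - 5·L_1(s).
Expanding and collecting terms gives p(s) = s - 6.
Check: p(0) = -6. ✓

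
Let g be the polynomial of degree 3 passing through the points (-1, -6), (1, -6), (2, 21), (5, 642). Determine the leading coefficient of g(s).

Write g(s) = as^3 + bs^2 + cs + d. Substituting each data point gives a linear system:
  -a + b - c + d = -6
  a + b + c + d = -6
  8a + 4b + 2c + d = 21
  125a + 25b + 5c + d = 642
Solving the system yields a = 6, b = -3, c = -6, d = -3.
So g(s) = 6s^3 - 3s^2 - 6s - 3.
The leading coefficient is 6.

6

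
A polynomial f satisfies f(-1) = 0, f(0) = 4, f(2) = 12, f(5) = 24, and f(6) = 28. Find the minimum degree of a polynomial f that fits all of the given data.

1

Divided differences on the nodes -1, 0, 2, 5, 6:
  order 0: 0  4  12  24  28
  order 1: 4  4  4  4
  order 2: 0  0  0
  order 3: 0  0
  order 4: 0
The order-1 divided differences are all 4 (nonzero) and every higher order vanishes, so the data lies on a polynomial of degree exactly 1.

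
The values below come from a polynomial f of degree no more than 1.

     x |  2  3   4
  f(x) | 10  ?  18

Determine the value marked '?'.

14

The 2 known points determine the degree-1 polynomial uniquely.
Write f(x) = ax + b. Substituting each data point gives a linear system:
  2a + b = 10
  4a + b = 18
Solving the system yields a = 4, b = 2.
So f(x) = 4x + 2.
Then f(3) = 14.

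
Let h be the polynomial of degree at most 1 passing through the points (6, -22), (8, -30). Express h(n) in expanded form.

h(n) = -4n + 2

Using the Lagrange interpolation formula with nodes 6, 8:
  L_0(n) = (n - 8) / -2
  L_1(n) = (n - 6) / 2
Then h(n) = -22·L_0(n) - 30·L_1(n).
Expanding and collecting terms gives h(n) = -4n + 2.
Check: h(6) = -22. ✓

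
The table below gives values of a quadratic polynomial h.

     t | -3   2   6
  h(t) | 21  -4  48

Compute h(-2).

Write h(t) = at^2 + bt + c. Substituting each data point gives a linear system:
  9a - 3b + c = 21
  4a + 2b + c = -4
  36a + 6b + c = 48
Solving the system yields a = 2, b = -3, c = -6.
So h(t) = 2t^2 - 3t - 6.
Then h(-2) = 8.

8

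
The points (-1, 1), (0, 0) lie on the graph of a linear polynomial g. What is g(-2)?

2

Write g(u) = au + b. Substituting each data point gives a linear system:
  -a + b = 1
  b = 0
Solving the system yields a = -1, b = 0.
So g(u) = -u.
Then g(-2) = 2.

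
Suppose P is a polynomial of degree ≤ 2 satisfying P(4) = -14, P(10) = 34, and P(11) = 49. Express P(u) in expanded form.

Write P(u) = au^2 + bu + c. Substituting each data point gives a linear system:
  16a + 4b + c = -14
  100a + 10b + c = 34
  121a + 11b + c = 49
Solving the system yields a = 1, b = -6, c = -6.
So P(u) = u² - 6u - 6.
Check: P(10) = 34. ✓

P(u) = u^2 - 6u - 6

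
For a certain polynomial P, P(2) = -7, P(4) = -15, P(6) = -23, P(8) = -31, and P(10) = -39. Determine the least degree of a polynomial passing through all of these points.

Forward differences of the values at x = 2, 4, 6, 8, 10:
  P  : -7  -15  -23  -31  -39
  Δ  : -8  -8  -8  -8
  Δ^2: 0  0  0
  Δ^3: 0  0
  Δ^4: 0
The first differences are constant (-8) and nonzero, while all higher differences vanish, so the minimal degree is 1.

1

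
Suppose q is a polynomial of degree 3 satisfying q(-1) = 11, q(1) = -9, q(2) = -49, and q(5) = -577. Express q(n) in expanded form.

Write q(n) = an^3 + bn^2 + cn + d. Substituting each data point gives a linear system:
  -a + b - c + d = 11
  a + b + c + d = -9
  8a + 4b + 2c + d = -49
  125a + 25b + 5c + d = -577
Solving the system yields a = -4, b = -2, c = -6, d = 3.
So q(n) = -4n^3 - 2n^2 - 6n + 3.
Check: q(2) = -49. ✓

q(n) = -4n^3 - 2n^2 - 6n + 3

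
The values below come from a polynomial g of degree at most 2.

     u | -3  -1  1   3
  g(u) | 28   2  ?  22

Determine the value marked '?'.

0

The 3 known points determine the degree-2 polynomial uniquely.
Write g(u) = au^2 + bu + c. Substituting each data point gives a linear system:
  9a - 3b + c = 28
  a - b + c = 2
  9a + 3b + c = 22
Solving the system yields a = 3, b = -1, c = -2.
So g(u) = 3u^2 - u - 2.
Then g(1) = 0.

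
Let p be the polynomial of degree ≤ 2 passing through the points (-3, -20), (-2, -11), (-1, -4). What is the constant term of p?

1

Write p(t) = at^2 + bt + c. Substituting each data point gives a linear system:
  9a - 3b + c = -20
  4a - 2b + c = -11
  a - b + c = -4
Solving the system yields a = -1, b = 4, c = 1.
So p(t) = -t^2 + 4t + 1.
The constant term is 1.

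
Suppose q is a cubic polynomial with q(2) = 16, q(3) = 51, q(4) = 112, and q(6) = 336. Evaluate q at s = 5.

Using the Lagrange interpolation formula with nodes 2, 3, 4, 6:
  L_0(s) = (s - 3)(s - 4)(s - 6) / -8
  L_1(s) = (s - 2)(s - 4)(s - 6) / 3
  L_2(s) = (s - 2)(s - 3)(s - 6) / -4
  L_3(s) = (s - 2)(s - 3)(s - 4) / 24
Then q(s) = 16·L_0(s) + 51·L_1(s) + 112·L_2(s) + 336·L_3(s).
Expanding and collecting terms gives q(s) = s³ + 4s² - 4s.
Evaluating at s = 5: q(5) = 205.

205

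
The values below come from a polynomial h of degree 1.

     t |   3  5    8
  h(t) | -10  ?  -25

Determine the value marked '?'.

The 2 known points determine the degree-1 polynomial uniquely.
Write h(t) = at + b. Substituting each data point gives a linear system:
  3a + b = -10
  8a + b = -25
Solving the system yields a = -3, b = -1.
So h(t) = -3t - 1.
Then h(5) = -16.

-16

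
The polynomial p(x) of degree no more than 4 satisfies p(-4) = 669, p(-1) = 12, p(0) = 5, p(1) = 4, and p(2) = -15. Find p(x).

p(x) = x^4 - 6x^3 + 2x^2 + 2x + 5

Write p(x) = ax^4 + bx^3 + cx^2 + dx + e. Substituting each data point gives a linear system:
  256a - 64b + 16c - 4d + e = 669
  a - b + c - d + e = 12
  e = 5
  a + b + c + d + e = 4
  16a + 8b + 4c + 2d + e = -15
Solving the system yields a = 1, b = -6, c = 2, d = 2, e = 5.
So p(x) = x^4 - 6x^3 + 2x^2 + 2x + 5.
Check: p(1) = 4. ✓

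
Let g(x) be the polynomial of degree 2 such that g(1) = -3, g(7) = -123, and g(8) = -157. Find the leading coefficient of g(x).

Write g(x) = ax^2 + bx + c. Substituting each data point gives a linear system:
  a + b + c = -3
  49a + 7b + c = -123
  64a + 8b + c = -157
Solving the system yields a = -2, b = -4, c = 3.
So g(x) = -2x^2 - 4x + 3.
The leading coefficient is -2.

-2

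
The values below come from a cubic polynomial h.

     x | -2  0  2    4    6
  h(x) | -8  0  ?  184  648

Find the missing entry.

16

On equispaced nodes a degree-3 polynomial has vanishing fourth forward difference, so
  h(-2) - 4·h(0) + 6·h(2) - 4·h(4) + h(6) = 0.
Substituting the known values and solving for h(2):
  6·h(2) = 96
  h(2) = 16.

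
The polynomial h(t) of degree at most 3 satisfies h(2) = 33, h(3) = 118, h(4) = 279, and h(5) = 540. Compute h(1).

Write h(t) = at^3 + bt^2 + ct + d. Substituting each data point gives a linear system:
  8a + 4b + 2c + d = 33
  27a + 9b + 3c + d = 118
  64a + 16b + 4c + d = 279
  125a + 25b + 5c + d = 540
Solving the system yields a = 4, b = 2, c = -1, d = -5.
So h(t) = 4t^3 + 2t^2 - t - 5.
Then h(1) = 0.

0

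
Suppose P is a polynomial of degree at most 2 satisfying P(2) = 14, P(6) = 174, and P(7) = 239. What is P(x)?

Write P(x) = ax^2 + bx + c. Substituting each data point gives a linear system:
  4a + 2b + c = 14
  36a + 6b + c = 174
  49a + 7b + c = 239
Solving the system yields a = 5, b = 0, c = -6.
So P(x) = 5x^2 - 6.
Check: P(7) = 239. ✓

P(x) = 5x^2 - 6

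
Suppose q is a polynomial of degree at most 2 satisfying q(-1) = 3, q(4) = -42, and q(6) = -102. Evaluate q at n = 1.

3

Using the Lagrange interpolation formula with nodes -1, 4, 6:
  L_0(n) = (n - 4)(n - 6) / 35
  L_1(n) = (n + 1)(n - 6) / -10
  L_2(n) = (n + 1)(n - 4) / 14
Then q(n) = 3·L_0(n) - 42·L_1(n) - 102·L_2(n).
Expanding and collecting terms gives q(n) = -3n^2 + 6.
Evaluating at n = 1: q(1) = 3.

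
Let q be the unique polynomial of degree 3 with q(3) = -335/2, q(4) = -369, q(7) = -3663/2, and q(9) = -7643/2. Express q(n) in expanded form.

Using the Lagrange interpolation formula with nodes 3, 4, 7, 9:
  L_0(n) = (n - 4)(n - 7)(n - 9) / -24
  L_1(n) = (n - 3)(n - 7)(n - 9) / 15
  L_2(n) = (n - 3)(n - 4)(n - 9) / -24
  L_3(n) = (n - 3)(n - 4)(n - 7) / 60
Then q(n) = -335/2·L_0(n) - 369·L_1(n) - 3663/2·L_2(n) - 7643/2·L_3(n).
Expanding and collecting terms gives q(n) = -5n^3 - (3/2)n^2 - 6n - 1.
Check: q(3) = -335/2. ✓

q(n) = -5n^3 - (3/2)n^2 - 6n - 1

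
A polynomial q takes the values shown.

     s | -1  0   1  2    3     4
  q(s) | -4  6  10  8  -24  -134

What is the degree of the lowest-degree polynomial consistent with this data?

4

Forward differences of the values at s = -1, 0, 1, 2, 3, 4:
  q  : -4  6  10  8  -24  -134
  Δ  : 10  4  -2  -32  -110
  Δ^2: -6  -6  -30  -78
  Δ^3: 0  -24  -48
  Δ^4: -24  -24
  Δ^5: 0
The fourth differences are constant (-24) and nonzero, while all higher differences vanish, so the minimal degree is 4.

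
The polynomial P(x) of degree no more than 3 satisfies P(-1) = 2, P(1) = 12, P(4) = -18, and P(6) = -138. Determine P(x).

Write P(x) = ax^3 + bx^2 + cx + d. Substituting each data point gives a linear system:
  -a + b - c + d = 2
  a + b + c + d = 12
  64a + 16b + 4c + d = -18
  216a + 36b + 6c + d = -138
Solving the system yields a = -1, b = 1, c = 6, d = 6.
So P(x) = -x^3 + x^2 + 6x + 6.
Check: P(4) = -18. ✓

P(x) = -x^3 + x^2 + 6x + 6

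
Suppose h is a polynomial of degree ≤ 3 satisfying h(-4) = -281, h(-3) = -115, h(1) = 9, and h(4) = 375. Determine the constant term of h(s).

Write h(s) = as^3 + bs^2 + cs + d. Substituting each data point gives a linear system:
  -64a + 16b - 4c + d = -281
  -27a + 9b - 3c + d = -115
  a + b + c + d = 9
  64a + 16b + 4c + d = 375
Solving the system yields a = 5, b = 3, c = 2, d = -1.
So h(s) = 5s^3 + 3s^2 + 2s - 1.
The constant term is -1.

-1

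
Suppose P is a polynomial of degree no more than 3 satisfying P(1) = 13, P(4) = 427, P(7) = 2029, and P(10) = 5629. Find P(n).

Write P(n) = an^3 + bn^2 + cn + d. Substituting each data point gives a linear system:
  a + b + c + d = 13
  64a + 16b + 4c + d = 427
  343a + 49b + 7c + d = 2029
  1000a + 100b + 10c + d = 5629
Solving the system yields a = 5, b = 6, c = 3, d = -1.
So P(n) = 5n^3 + 6n^2 + 3n - 1.
Check: P(7) = 2029. ✓

P(n) = 5n^3 + 6n^2 + 3n - 1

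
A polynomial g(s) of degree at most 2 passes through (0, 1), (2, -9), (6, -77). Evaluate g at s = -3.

Write g(s) = as^2 + bs + c. Substituting each data point gives a linear system:
  c = 1
  4a + 2b + c = -9
  36a + 6b + c = -77
Solving the system yields a = -2, b = -1, c = 1.
So g(s) = -2s^2 - s + 1.
Then g(-3) = -14.

-14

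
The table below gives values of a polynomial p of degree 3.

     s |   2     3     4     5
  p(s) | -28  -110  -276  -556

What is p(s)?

Using the Lagrange interpolation formula with nodes 2, 3, 4, 5:
  L_0(s) = (s - 3)(s - 4)(s - 5) / -6
  L_1(s) = (s - 2)(s - 4)(s - 5) / 2
  L_2(s) = (s - 2)(s - 3)(s - 5) / -2
  L_3(s) = (s - 2)(s - 3)(s - 4) / 6
Then p(s) = -28·L_0(s) - 110·L_1(s) - 276·L_2(s) - 556·L_3(s).
Expanding and collecting terms gives p(s) = -5s^3 + 3s^2 - 2s + 4.
Check: p(3) = -110. ✓

p(s) = -5s^3 + 3s^2 - 2s + 4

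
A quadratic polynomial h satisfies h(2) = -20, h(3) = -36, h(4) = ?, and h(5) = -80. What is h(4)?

-56

On equispaced nodes a degree-2 polynomial has vanishing third forward difference, so
  - h(2) + 3·h(3) - 3·h(4) + h(5) = 0.
Substituting the known values and solving for h(4):
  -3·h(4) = 168
  h(4) = -56.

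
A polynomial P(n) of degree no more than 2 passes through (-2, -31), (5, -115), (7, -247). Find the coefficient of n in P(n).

6

Write P(n) = an^2 + bn + c. Substituting each data point gives a linear system:
  4a - 2b + c = -31
  25a + 5b + c = -115
  49a + 7b + c = -247
Solving the system yields a = -6, b = 6, c = 5.
So P(n) = -6n^2 + 6n + 5.
The coefficient of n is 6.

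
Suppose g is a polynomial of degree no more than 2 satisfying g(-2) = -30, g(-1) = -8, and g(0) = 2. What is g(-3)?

Using the Lagrange interpolation formula with nodes -2, -1, 0:
  L_0(u) = (u + 1)u / 2
  L_1(u) = (u + 2)u / -1
  L_2(u) = (u + 2)(u + 1) / 2
Then g(u) = -30·L_0(u) - 8·L_1(u) + 2·L_2(u).
Expanding and collecting terms gives g(u) = -6u^2 + 4u + 2.
Evaluating at u = -3: g(-3) = -64.

-64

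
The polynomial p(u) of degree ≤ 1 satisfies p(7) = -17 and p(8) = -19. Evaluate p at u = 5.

-13

Write p(u) = au + b. Substituting each data point gives a linear system:
  7a + b = -17
  8a + b = -19
Solving the system yields a = -2, b = -3.
So p(u) = -2u - 3.
Then p(5) = -13.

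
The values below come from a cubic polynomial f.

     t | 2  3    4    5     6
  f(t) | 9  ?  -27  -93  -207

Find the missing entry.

3

On equispaced nodes a degree-3 polynomial has vanishing fourth forward difference, so
  f(2) - 4·f(3) + 6·f(4) - 4·f(5) + f(6) = 0.
Substituting the known values and solving for f(3):
  -4·f(3) = -12
  f(3) = 3.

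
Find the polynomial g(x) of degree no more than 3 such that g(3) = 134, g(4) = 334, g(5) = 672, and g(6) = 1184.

g(x) = 6x^3 - 3x^2 - x + 2

Write g(x) = ax^3 + bx^2 + cx + d. Substituting each data point gives a linear system:
  27a + 9b + 3c + d = 134
  64a + 16b + 4c + d = 334
  125a + 25b + 5c + d = 672
  216a + 36b + 6c + d = 1184
Solving the system yields a = 6, b = -3, c = -1, d = 2.
So g(x) = 6x^3 - 3x^2 - x + 2.
Check: g(6) = 1184. ✓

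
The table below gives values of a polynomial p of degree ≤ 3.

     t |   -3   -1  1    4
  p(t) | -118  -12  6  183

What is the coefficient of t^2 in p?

-2

Write p(t) = at^3 + bt^2 + ct + d. Substituting each data point gives a linear system:
  -27a + 9b - 3c + d = -118
  -a + b - c + d = -12
  a + b + c + d = 6
  64a + 16b + 4c + d = 183
Solving the system yields a = 3, b = -2, c = 6, d = -1.
So p(t) = 3t³ - 2t² + 6t - 1.
The coefficient of t^2 is -2.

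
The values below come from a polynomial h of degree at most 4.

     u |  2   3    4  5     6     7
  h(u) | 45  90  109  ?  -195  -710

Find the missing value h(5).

On equispaced nodes a degree-4 polynomial has vanishing fifth forward difference, so
  - h(2) + 5·h(3) - 10·h(4) + 10·h(5) - 5·h(6) + h(7) = 0.
Substituting the known values and solving for h(5):
  10·h(5) = 420
  h(5) = 42.

42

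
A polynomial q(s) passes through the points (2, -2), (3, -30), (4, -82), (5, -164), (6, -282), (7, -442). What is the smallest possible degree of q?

Forward differences of the values at s = 2, 3, 4, 5, 6, 7:
  q  : -2  -30  -82  -164  -282  -442
  Δ  : -28  -52  -82  -118  -160
  Δ^2: -24  -30  -36  -42
  Δ^3: -6  -6  -6
  Δ^4: 0  0
  Δ^5: 0
The third differences are constant (-6) and nonzero, while all higher differences vanish, so the minimal degree is 3.

3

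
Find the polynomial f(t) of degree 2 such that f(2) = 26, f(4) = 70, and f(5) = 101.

f(t) = 3t^2 + 4t + 6

Write f(t) = at^2 + bt + c. Substituting each data point gives a linear system:
  4a + 2b + c = 26
  16a + 4b + c = 70
  25a + 5b + c = 101
Solving the system yields a = 3, b = 4, c = 6.
So f(t) = 3t² + 4t + 6.
Check: f(5) = 101. ✓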